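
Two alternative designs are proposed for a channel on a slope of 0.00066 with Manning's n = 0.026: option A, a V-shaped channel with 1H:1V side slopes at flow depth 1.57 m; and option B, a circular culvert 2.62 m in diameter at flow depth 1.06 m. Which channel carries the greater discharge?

Channel A: For a triangular section with side slope z = 1: A = zy² = 1×1.57² = 2.465 m²; P = 2y√(1+z²) = 2×1.57×1.414 = 4.441 m. Hydraulic radius R = A/P = 2.465/4.441 = 0.5551 m. Q_A = (1/0.026)·2.465·0.5551^(2/3)·√0.00066 = 1.645 m³/s.
Channel B: For a circular section of diameter D = 2.62 m at depth y = 1.06 m, the central angle is θ = 2 arccos(1 − 2y/D) = 2.758 rad. Then A = (D²/8)(θ − sin θ) = 2.045 m² and P = Dθ/2 = 3.612 m. Hydraulic radius R = A/P = 2.045/3.612 = 0.566 m. Q_B = (1/0.026)·2.045·0.566^(2/3)·√0.00066 = 1.382 m³/s.
Q_A = 1.645 m³/s vs Q_B = 1.382 m³/s, so channel A carries more.

channel A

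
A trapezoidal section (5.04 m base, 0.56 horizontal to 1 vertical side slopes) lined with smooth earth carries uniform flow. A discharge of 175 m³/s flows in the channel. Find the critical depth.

At critical depth, Q² T / (g A³) = 1, i.e. A³/T = Q²/g = 175²/9.81 = 3122.
At y = 5.14 m: A³/T = 6245 — too large.
At y = 3.08 m: A³/T = 1065 — too small.
At y = 4.22 m: A³/T = 3122 — ≈ 3122.

y_c = 4.22 m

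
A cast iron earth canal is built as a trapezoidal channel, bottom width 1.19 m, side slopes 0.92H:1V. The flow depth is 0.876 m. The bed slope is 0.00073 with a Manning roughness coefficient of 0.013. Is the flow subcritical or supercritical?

subcritical

With bottom width b = 1.19 m and side slope z = 0.92: A = (b + zy)y = (1.19 + 0.92×0.876)×0.876 = 1.748 m²; P = b + 2y√(1+z²) = 1.19 + 2×0.876×1.359 = 3.571 m.
Hydraulic radius R = A/P = 1.748/3.571 = 0.4897 m.
V = (1/n) R^(2/3) √S = (1/0.013) × 0.4897^(2/3) × √0.00073 = 1.291 m/s. Hydraulic depth D_h = A/T = 1.748/2.802 = 0.624 m.
Froude number Fr = V/√(g·D_h) = 1.291/√(9.81×0.624) = 0.522, which is less than 1, so the flow is subcritical.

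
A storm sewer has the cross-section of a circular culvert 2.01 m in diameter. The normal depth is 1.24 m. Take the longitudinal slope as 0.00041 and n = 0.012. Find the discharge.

Q = 2.37 m³/s

For a circular section of diameter D = 2.01 m at depth y = 1.24 m, the central angle is θ = 2 arccos(1 − 2y/D) = 3.614 rad. Then A = (D²/8)(θ − sin θ) = 2.055 m² and P = Dθ/2 = 3.632 m.
Hydraulic radius R = A/P = 2.055/3.632 = 0.5657 m.
Manning's equation: Q = (1/n) A R^(2/3) S^(1/2) = (1/0.012) × 2.055 × 0.5657^(2/3) × 0.00041^(1/2) = 2.37 m³/s.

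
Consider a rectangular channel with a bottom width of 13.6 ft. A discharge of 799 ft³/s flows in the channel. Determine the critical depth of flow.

y_c = 4.75 ft

For a rectangular channel, critical depth y_c = (q²/g)^(1/3) where q = Q/b = 799/13.6 = 58.75 ft²/s.
So y_c = (58.75²/32.2)^(1/3) = 4.75 ft.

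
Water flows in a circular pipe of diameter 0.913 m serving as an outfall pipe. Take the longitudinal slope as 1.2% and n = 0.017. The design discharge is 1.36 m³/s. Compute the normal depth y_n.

Manning's equation rearranged: A R^(2/3) = nQ / (1·√S) = 0.017 × 1.36 / (√0.012) = 0.2111.
At y = 0.51 m: A R^(2/3) = 0.1468 — too small.
At y = 0.761 m: A R^(2/3) = 0.2481 — too large.
At y = 0.654 m: A R^(2/3) = 0.2109 — close enough.

y_n = 0.654 m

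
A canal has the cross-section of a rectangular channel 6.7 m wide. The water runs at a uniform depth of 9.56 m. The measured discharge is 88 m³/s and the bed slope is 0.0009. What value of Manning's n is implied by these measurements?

Flow area A = b·y = 6.7 × 9.56 = 64.05 m². Wetted perimeter P = b + 2y = 6.7 + 2×9.56 = 25.82 m.
Hydraulic radius R = A/P = 64.05/25.82 = 2.481 m.
Rearranging Manning's equation: n = (1/Q) A R^(2/3) S^(1/2) = (1/88) × 64.05 × 2.481^(2/3) × √0.0009 = 0.04.

n = 0.04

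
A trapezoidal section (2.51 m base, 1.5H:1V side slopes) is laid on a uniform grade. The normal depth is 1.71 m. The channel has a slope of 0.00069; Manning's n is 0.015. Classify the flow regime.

With bottom width b = 2.51 m and side slope z = 1.5: A = (b + zy)y = (2.51 + 1.5×1.71)×1.71 = 8.678 m²; P = b + 2y√(1+z²) = 2.51 + 2×1.71×1.803 = 8.675 m.
Hydraulic radius R = A/P = 8.678/8.675 = 1 m.
V = (1/n) R^(2/3) √S = (1/0.015) × 1^(2/3) × √0.00069 = 1.752 m/s. Hydraulic depth D_h = A/T = 8.678/7.64 = 1.136 m.
Froude number Fr = V/√(g·D_h) = 1.752/√(9.81×1.136) = 0.525, which is less than 1, so the flow is subcritical.

subcritical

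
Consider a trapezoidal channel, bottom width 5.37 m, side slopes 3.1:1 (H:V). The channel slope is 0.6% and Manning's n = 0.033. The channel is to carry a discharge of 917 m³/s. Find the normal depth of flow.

y_n = 6.57 m

Manning's equation rearranged: A R^(2/3) = nQ / (1·√S) = 0.033 × 917 / (√0.006) = 390.7.
Try y = 7.78 m: A R^(2/3) = 587 — high.
Try y = 5.26 m: A R^(2/3) = 230.6 — low.
Try y = 6.57 m: A R^(2/3) = 390.6 — ≈ 390.7.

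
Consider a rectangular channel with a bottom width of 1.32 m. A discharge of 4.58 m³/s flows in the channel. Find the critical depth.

y_c = 1.07 m

For a rectangular channel, critical depth y_c = (q²/g)^(1/3) where q = Q/b = 4.58/1.32 = 3.47 m²/s.
So y_c = (3.47²/9.81)^(1/3) = 1.07 m.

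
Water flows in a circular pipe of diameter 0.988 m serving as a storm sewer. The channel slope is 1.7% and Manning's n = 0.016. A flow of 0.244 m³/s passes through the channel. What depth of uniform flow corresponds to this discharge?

Manning's equation rearranged: A R^(2/3) = nQ / (1·√S) = 0.016 × 0.244 / (√0.017) = 0.02994.
Try y = 0.154 m: A R^(2/3) = 0.01588 — low.
Try y = 0.244 m: A R^(2/3) = 0.04035 — high.
Try y = 0.21 m: A R^(2/3) = 0.02989 — ≈ 0.02994.

y_n = 0.21 m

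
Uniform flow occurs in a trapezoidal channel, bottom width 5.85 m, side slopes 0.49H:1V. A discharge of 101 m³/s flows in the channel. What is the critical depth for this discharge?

y_c = 2.87 m

At critical depth, Q² T / (g A³) = 1, i.e. A³/T = Q²/g = 101²/9.81 = 1040.
At y = 3.52 m: A³/T = 2038 — high.
At y = 2.06 m: A³/T = 358.6 — low.
At y = 2.87 m: A³/T = 1043 — ≈ 1040.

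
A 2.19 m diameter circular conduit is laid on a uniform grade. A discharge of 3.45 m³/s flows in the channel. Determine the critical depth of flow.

At critical depth, Q² T / (g A³) = 1, i.e. A³/T = Q²/g = 3.45²/9.81 = 1.213.
Try y = 0.995 m: A³/T = 2.115 — over.
Try y = 0.693 m: A³/T = 0.5259 — short.
Try y = 0.861 m: A³/T = 1.215 — close enough.

y_c = 0.861 m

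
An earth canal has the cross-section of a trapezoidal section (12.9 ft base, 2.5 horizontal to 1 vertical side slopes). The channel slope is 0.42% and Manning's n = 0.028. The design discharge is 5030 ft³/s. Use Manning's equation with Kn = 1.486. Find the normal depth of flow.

Manning's equation rearranged: A R^(2/3) = nQ / (1.486·√S) = 0.028 × 5030 / (1.486 × √0.0042) = 1462.
Try y = 12.8 ft: A R^(2/3) = 2108 — too large.
Try y = 7.64 ft: A R^(2/3) = 668.7 — too small.
Try y = 10.9 ft: A R^(2/3) = 1463 — matches.

y_n = 10.9 ft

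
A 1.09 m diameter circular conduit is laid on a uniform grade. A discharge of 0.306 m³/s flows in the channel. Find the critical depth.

y_c = 0.302 m

At critical depth, Q² T / (g A³) = 1, i.e. A³/T = Q²/g = 0.306²/9.81 = 0.009545.
At y = 0.235 m: A³/T = 0.003608 — low.
At y = 0.302 m: A³/T = 0.009595 — close enough.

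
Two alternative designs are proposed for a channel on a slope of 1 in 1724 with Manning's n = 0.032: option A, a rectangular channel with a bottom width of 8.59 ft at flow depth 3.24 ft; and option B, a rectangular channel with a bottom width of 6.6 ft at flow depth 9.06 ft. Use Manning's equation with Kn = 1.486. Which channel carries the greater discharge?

Channel A: Flow area A = b·y = 8.59 × 3.24 = 27.83 ft². Wetted perimeter P = b + 2y = 8.59 + 2×3.24 = 15.07 ft. Hydraulic radius R = A/P = 27.83/15.07 = 1.847 ft. Q_A = (1.486/0.032)·27.83·1.847^(2/3)·√0.00058 = 46.85 ft³/s.
Channel B: Flow area A = b·y = 6.6 × 9.06 = 59.8 ft². Wetted perimeter P = b + 2y = 6.6 + 2×9.06 = 24.72 ft. Hydraulic radius R = A/P = 59.8/24.72 = 2.419 ft. Q_B = (1.486/0.032)·59.8·2.419^(2/3)·√0.00058 = 120.5 ft³/s.
Q_A = 46.85 ft³/s vs Q_B = 120.5 ft³/s, so channel B carries more.

channel B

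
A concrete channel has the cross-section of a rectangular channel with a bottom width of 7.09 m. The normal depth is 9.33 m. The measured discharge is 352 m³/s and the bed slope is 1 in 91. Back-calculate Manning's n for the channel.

n = 0.037

Flow area A = b·y = 7.09 × 9.33 = 66.15 m². Wetted perimeter P = b + 2y = 7.09 + 2×9.33 = 25.75 m.
Hydraulic radius R = A/P = 66.15/25.75 = 2.569 m.
Rearranging Manning's equation: n = (1/Q) A R^(2/3) S^(1/2) = (1/352) × 66.15 × 2.569^(2/3) × √0.01099 = 0.037.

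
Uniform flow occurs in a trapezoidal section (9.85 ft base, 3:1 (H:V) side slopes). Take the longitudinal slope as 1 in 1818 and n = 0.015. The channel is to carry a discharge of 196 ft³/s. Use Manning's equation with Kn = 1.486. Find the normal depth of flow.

y_n = 2.93 ft

Manning's equation rearranged: A R^(2/3) = nQ / (1.486·√S) = 0.015 × 196 / (1.486 × √0.0005501) = 84.36.
Try y = 3.72 ft: A R^(2/3) = 137.8 — over.
Try y = 2.93 ft: A R^(2/3) = 84.5 — matches.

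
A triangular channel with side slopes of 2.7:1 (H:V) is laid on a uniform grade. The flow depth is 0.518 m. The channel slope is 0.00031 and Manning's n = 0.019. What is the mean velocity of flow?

For a triangular section with side slope z = 2.7: A = zy² = 2.7×0.518² = 0.7245 m²; P = 2y√(1+z²) = 2×0.518×2.879 = 2.983 m.
Hydraulic radius R = A/P = 0.7245/2.983 = 0.2429 m.
From Manning's equation, V = (1/n) R^(2/3) S^(1/2) = (1/0.019) × 0.2429^(2/3) × 0.00031^(1/2) = 0.361 m/s.

V = 0.361 m/s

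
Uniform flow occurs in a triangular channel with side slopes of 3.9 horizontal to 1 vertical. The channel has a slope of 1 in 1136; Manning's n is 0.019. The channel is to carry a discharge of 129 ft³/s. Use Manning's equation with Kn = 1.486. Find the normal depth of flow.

Manning's equation rearranged: A R^(2/3) = nQ / (1.486·√S) = 0.019 × 129 / (1.486 × √0.0008803) = 55.59.
Try y = 3.67 ft: A R^(2/3) = 77.08 — too large.
Try y = 2.75 ft: A R^(2/3) = 35.7 — too small.
Try y = 3.25 ft: A R^(2/3) = 55.74 — matches.

y_n = 3.25 ft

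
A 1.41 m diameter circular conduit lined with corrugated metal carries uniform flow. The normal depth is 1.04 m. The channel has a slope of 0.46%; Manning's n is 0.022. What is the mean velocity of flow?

For a circular section of diameter D = 1.41 m at depth y = 1.04 m, the central angle is θ = 2 arccos(1 − 2y/D) = 4.132 rad. Then A = (D²/8)(θ − sin θ) = 1.235 m² and P = Dθ/2 = 2.913 m.
Hydraulic radius R = A/P = 1.235/2.913 = 0.4238 m.
From Manning's equation, V = (1/n) R^(2/3) S^(1/2) = (1/0.022) × 0.4238^(2/3) × 0.0046^(1/2) = 1.74 m/s.

V = 1.74 m/s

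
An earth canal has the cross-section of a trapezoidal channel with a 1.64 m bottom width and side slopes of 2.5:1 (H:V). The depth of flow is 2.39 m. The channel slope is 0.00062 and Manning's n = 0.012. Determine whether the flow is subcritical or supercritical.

With bottom width b = 1.64 m and side slope z = 2.5: A = (b + zy)y = (1.64 + 2.5×2.39)×2.39 = 18.2 m²; P = b + 2y√(1+z²) = 1.64 + 2×2.39×2.693 = 14.51 m.
Hydraulic radius R = A/P = 18.2/14.51 = 1.254 m.
V = (1/n) R^(2/3) √S = (1/0.012) × 1.254^(2/3) × √0.00062 = 2.413 m/s. Hydraulic depth D_h = A/T = 18.2/13.59 = 1.339 m.
Froude number Fr = V/√(g·D_h) = 2.413/√(9.81×1.339) = 0.666, which is less than 1, so the flow is subcritical.

subcritical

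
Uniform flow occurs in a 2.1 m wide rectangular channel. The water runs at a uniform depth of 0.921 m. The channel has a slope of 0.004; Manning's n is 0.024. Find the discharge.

Q = 3.17 m³/s

Flow area A = b·y = 2.1 × 0.921 = 1.934 m². Wetted perimeter P = b + 2y = 2.1 + 2×0.921 = 3.942 m.
Hydraulic radius R = A/P = 1.934/3.942 = 0.4906 m.
Manning's equation: Q = (1/n) A R^(2/3) S^(1/2) = (1/0.024) × 1.934 × 0.4906^(2/3) × 0.004^(1/2) = 3.17 m³/s.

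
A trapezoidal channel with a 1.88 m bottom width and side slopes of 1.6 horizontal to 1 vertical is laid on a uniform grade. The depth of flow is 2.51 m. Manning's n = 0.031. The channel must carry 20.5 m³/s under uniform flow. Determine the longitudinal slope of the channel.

S = 0.00129

With bottom width b = 1.88 m and side slope z = 1.6: A = (b + zy)y = (1.88 + 1.6×2.51)×2.51 = 14.8 m²; P = b + 2y√(1+z²) = 1.88 + 2×2.51×1.887 = 11.35 m.
Hydraulic radius R = A/P = 14.8/11.35 = 1.304 m.
From Manning's equation, S = [nQ / (1 A R^(2/3))]² = [0.031 × 20.5 / (1 × 14.8 × 1.304^(2/3))]² = 0.00129.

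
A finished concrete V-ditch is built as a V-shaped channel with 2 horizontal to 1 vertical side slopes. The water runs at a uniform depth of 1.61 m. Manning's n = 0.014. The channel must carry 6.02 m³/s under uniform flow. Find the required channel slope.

S = 0.00041

For a triangular section with side slope z = 2: A = zy² = 2×1.61² = 5.184 m²; P = 2y√(1+z²) = 2×1.61×2.236 = 7.2 m.
Hydraulic radius R = A/P = 5.184/7.2 = 0.72 m.
From Manning's equation, S = [nQ / (1 A R^(2/3))]² = [0.014 × 6.02 / (1 × 5.184 × 0.72^(2/3))]² = 0.00041.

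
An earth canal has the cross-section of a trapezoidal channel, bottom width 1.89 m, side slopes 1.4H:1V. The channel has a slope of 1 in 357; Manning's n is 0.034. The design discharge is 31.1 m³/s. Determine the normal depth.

Manning's equation rearranged: A R^(2/3) = nQ / (1·√S) = 0.034 × 31.1 / (√0.002801) = 19.98.
Try y = 1.94 m: A R^(2/3) = 9.191 — short.
Try y = 3.43 m: A R^(2/3) = 32.39 — over.
Try y = 2.77 m: A R^(2/3) = 19.98 — ≈ 19.98.

y_n = 2.77 m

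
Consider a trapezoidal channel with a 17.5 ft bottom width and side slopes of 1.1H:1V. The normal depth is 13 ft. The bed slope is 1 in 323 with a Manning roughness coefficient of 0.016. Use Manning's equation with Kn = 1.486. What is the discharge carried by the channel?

Q = 8080 ft³/s

With bottom width b = 17.5 ft and side slope z = 1.1: A = (b + zy)y = (17.5 + 1.1×13)×13 = 413.4 ft²; P = b + 2y√(1+z²) = 17.5 + 2×13×1.487 = 56.15 ft.
Hydraulic radius R = A/P = 413.4/56.15 = 7.362 ft.
Manning's equation: Q = (1.486/n) A R^(2/3) S^(1/2) = (1.486/0.016) × 413.4 × 7.362^(2/3) × 0.003096^(1/2) = 8080 ft³/s.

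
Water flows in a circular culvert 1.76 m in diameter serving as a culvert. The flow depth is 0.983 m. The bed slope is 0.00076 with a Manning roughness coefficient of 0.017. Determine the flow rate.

For a circular section of diameter D = 1.76 m at depth y = 0.983 m, the central angle is θ = 2 arccos(1 − 2y/D) = 3.376 rad. Then A = (D²/8)(θ − sin θ) = 1.397 m² and P = Dθ/2 = 2.971 m.
Hydraulic radius R = A/P = 1.397/2.971 = 0.4703 m.
Manning's equation: Q = (1/n) A R^(2/3) S^(1/2) = (1/0.017) × 1.397 × 0.4703^(2/3) × 0.00076^(1/2) = 1.37 m³/s.

Q = 1.37 m³/s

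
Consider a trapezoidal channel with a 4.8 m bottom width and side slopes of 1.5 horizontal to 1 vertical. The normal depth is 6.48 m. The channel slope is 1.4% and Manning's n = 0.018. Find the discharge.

With bottom width b = 4.8 m and side slope z = 1.5: A = (b + zy)y = (4.8 + 1.5×6.48)×6.48 = 94.09 m²; P = b + 2y√(1+z²) = 4.8 + 2×6.48×1.803 = 28.16 m.
Hydraulic radius R = A/P = 94.09/28.16 = 3.341 m.
Manning's equation: Q = (1/n) A R^(2/3) S^(1/2) = (1/0.018) × 94.09 × 3.341^(2/3) × 0.014^(1/2) = 1380 m³/s.

Q = 1380 m³/s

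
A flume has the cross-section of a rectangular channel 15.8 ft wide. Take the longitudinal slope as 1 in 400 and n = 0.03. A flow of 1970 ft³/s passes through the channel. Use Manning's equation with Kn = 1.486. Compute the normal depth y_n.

y_n = 16.5 ft

Manning's equation rearranged: A R^(2/3) = nQ / (1.486·√S) = 0.03 × 1970 / (1.486 × √0.0025) = 795.4.
At y = 18.3 ft: A R^(2/3) = 902.9 — over.
At y = 14.2 ft: A R^(2/3) = 662.7 — short.
At y = 16.5 ft: A R^(2/3) = 796.7 — close enough.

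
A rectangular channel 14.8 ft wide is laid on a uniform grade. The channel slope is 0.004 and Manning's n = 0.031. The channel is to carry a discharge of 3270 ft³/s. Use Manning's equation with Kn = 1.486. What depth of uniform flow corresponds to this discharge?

Manning's equation rearranged: A R^(2/3) = nQ / (1.486·√S) = 0.031 × 3270 / (1.486 × √0.004) = 1079.
At y = 26.4 ft: A R^(2/3) = 1258 — over.
At y = 17.5 ft: A R^(2/3) = 777.5 — short.
At y = 23.1 ft: A R^(2/3) = 1079 — ≈ 1079.

y_n = 23.1 ft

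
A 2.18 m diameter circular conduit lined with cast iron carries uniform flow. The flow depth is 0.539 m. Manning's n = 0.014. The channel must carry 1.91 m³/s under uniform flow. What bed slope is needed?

S = 0.00642

For a circular section of diameter D = 2.18 m at depth y = 0.539 m, the central angle is θ = 2 arccos(1 − 2y/D) = 2.082 rad. Then A = (D²/8)(θ − sin θ) = 0.7184 m² and P = Dθ/2 = 2.269 m.
Hydraulic radius R = A/P = 0.7184/2.269 = 0.3166 m.
From Manning's equation, S = [nQ / (1 A R^(2/3))]² = [0.014 × 1.91 / (1 × 0.7184 × 0.3166^(2/3))]² = 0.00642.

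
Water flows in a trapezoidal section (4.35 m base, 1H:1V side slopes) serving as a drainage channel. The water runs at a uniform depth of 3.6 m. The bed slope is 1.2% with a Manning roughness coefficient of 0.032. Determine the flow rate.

Q = 154 m³/s

With bottom width b = 4.35 m and side slope z = 1: A = (b + zy)y = (4.35 + 1×3.6)×3.6 = 28.62 m²; P = b + 2y√(1+z²) = 4.35 + 2×3.6×1.414 = 14.53 m.
Hydraulic radius R = A/P = 28.62/14.53 = 1.969 m.
Manning's equation: Q = (1/n) A R^(2/3) S^(1/2) = (1/0.032) × 28.62 × 1.969^(2/3) × 0.012^(1/2) = 154 m³/s.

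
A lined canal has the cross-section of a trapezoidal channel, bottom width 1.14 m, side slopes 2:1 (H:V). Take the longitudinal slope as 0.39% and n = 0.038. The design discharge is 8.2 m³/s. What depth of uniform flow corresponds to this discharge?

Manning's equation rearranged: A R^(2/3) = nQ / (1·√S) = 0.038 × 8.2 / (√0.0039) = 4.99.
Trying y = 1.87 m: A R^(2/3) = 8.882 — high.
Trying y = 1.09 m: A R^(2/3) = 2.579 — low.
Trying y = 1.46 m: A R^(2/3) = 4.992 — matches.

y_n = 1.46 m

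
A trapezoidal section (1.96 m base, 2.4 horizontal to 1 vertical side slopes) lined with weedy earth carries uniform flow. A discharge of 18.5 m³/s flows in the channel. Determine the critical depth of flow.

y_c = 1.3 m

At critical depth, Q² T / (g A³) = 1, i.e. A³/T = Q²/g = 18.5²/9.81 = 34.89.
At y = 1.08 m: A³/T = 16.63 — too small.
At y = 1.3 m: A³/T = 35.12 — ≈ 34.89.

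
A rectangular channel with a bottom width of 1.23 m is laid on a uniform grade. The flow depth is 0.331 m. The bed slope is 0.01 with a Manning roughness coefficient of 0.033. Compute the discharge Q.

Flow area A = b·y = 1.23 × 0.331 = 0.4071 m². Wetted perimeter P = b + 2y = 1.23 + 2×0.331 = 1.892 m.
Hydraulic radius R = A/P = 0.4071/1.892 = 0.2152 m.
Manning's equation: Q = (1/n) A R^(2/3) S^(1/2) = (1/0.033) × 0.4071 × 0.2152^(2/3) × 0.01^(1/2) = 0.443 m³/s.

Q = 0.443 m³/s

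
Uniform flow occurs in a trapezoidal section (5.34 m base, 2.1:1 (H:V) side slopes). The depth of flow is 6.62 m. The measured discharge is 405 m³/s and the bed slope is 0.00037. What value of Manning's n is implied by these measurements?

With bottom width b = 5.34 m and side slope z = 2.1: A = (b + zy)y = (5.34 + 2.1×6.62)×6.62 = 127.4 m²; P = b + 2y√(1+z²) = 5.34 + 2×6.62×2.326 = 36.14 m.
Hydraulic radius R = A/P = 127.4/36.14 = 3.525 m.
Rearranging Manning's equation: n = (1/Q) A R^(2/3) S^(1/2) = (1/405) × 127.4 × 3.525^(2/3) × √0.00037 = 0.014.

n = 0.014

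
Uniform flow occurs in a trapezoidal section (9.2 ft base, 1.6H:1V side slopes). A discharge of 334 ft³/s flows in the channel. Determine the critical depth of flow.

y_c = 2.89 ft

At critical depth, Q² T / (g A³) = 1, i.e. A³/T = Q²/g = 334²/32.2 = 3464.
Try y = 3.51 ft: A³/T = 6883 — too large.
Try y = 2.89 ft: A³/T = 3457 — matches.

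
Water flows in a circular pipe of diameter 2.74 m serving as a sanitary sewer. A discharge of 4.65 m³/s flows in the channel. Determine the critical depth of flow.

At critical depth, Q² T / (g A³) = 1, i.e. A³/T = Q²/g = 4.65²/9.81 = 2.204.
At y = 1.16 m: A³/T = 4.948 — high.
At y = 0.828 m: A³/T = 1.349 — low.
At y = 0.94 m: A³/T = 2.203 — ≈ 2.204.

y_c = 0.94 m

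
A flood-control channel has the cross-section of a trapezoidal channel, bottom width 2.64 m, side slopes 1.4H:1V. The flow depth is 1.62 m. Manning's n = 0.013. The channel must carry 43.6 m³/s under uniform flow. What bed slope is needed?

With bottom width b = 2.64 m and side slope z = 1.4: A = (b + zy)y = (2.64 + 1.4×1.62)×1.62 = 7.951 m²; P = b + 2y√(1+z²) = 2.64 + 2×1.62×1.72 = 8.214 m.
Hydraulic radius R = A/P = 7.951/8.214 = 0.9679 m.
From Manning's equation, S = [nQ / (1 A R^(2/3))]² = [0.013 × 43.6 / (1 × 7.951 × 0.9679^(2/3))]² = 0.00531.

S = 0.00531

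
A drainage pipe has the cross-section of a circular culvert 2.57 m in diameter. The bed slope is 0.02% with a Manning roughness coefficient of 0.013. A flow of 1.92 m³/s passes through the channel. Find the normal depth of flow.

Manning's equation rearranged: A R^(2/3) = nQ / (1·√S) = 0.013 × 1.92 / (√0.0002) = 1.765.
At y = 1.34 m: A R^(2/3) = 2.072 — over.
At y = 1 m: A R^(2/3) = 1.237 — short.
At y = 1.22 m: A R^(2/3) = 1.767 — close enough.

y_n = 1.22 m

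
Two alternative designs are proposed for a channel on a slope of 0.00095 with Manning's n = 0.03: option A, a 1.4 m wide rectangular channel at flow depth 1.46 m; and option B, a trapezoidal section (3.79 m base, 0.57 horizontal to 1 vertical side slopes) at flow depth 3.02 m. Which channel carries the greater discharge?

Channel A: Flow area A = b·y = 1.4 × 1.46 = 2.044 m². Wetted perimeter P = b + 2y = 1.4 + 2×1.46 = 4.32 m. Hydraulic radius R = A/P = 2.044/4.32 = 0.4731 m. Q_A = (1/0.03)·2.044·0.4731^(2/3)·√0.00095 = 1.275 m³/s.
Channel B: With bottom width b = 3.79 m and side slope z = 0.57: A = (b + zy)y = (3.79 + 0.57×3.02)×3.02 = 16.64 m²; P = b + 2y√(1+z²) = 3.79 + 2×3.02×1.151 = 10.74 m. Hydraulic radius R = A/P = 16.64/10.74 = 1.549 m. Q_B = (1/0.03)·16.64·1.549^(2/3)·√0.00095 = 22.9 m³/s.
Q_A = 1.275 m³/s vs Q_B = 22.9 m³/s, so channel B carries more.

channel B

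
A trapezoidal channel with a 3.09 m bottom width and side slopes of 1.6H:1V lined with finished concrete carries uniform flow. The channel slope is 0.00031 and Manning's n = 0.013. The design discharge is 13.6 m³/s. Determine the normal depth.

y_n = 1.69 m

Manning's equation rearranged: A R^(2/3) = nQ / (1·√S) = 0.013 × 13.6 / (√0.00031) = 10.04.
Try y = 1.23 m: A R^(2/3) = 5.382 — low.
Try y = 1.9 m: A R^(2/3) = 12.67 — high.
Try y = 1.69 m: A R^(2/3) = 10.01 — close enough.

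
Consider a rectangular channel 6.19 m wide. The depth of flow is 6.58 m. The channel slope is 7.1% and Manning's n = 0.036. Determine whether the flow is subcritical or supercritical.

Flow area A = b·y = 6.19 × 6.58 = 40.73 m². Wetted perimeter P = b + 2y = 6.19 + 2×6.58 = 19.35 m.
Hydraulic radius R = A/P = 40.73/19.35 = 2.105 m.
V = (1/n) R^(2/3) √S = (1/0.036) × 2.105^(2/3) × √0.071 = 12.16 m/s. Hydraulic depth D_h = A/T = 40.73/6.19 = 6.58 m.
Froude number Fr = V/√(g·D_h) = 12.16/√(9.81×6.58) = 1.51, which is greater than 1, so the flow is supercritical.

supercritical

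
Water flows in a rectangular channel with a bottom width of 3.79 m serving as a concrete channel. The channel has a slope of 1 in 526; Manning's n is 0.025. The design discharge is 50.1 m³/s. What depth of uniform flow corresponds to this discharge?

y_n = 5.95 m

Manning's equation rearranged: A R^(2/3) = nQ / (1·√S) = 0.025 × 50.1 / (√0.001901) = 28.73.
Trying y = 7.14 m: A R^(2/3) = 35.42 — high.
Trying y = 5.95 m: A R^(2/3) = 28.72 — close enough.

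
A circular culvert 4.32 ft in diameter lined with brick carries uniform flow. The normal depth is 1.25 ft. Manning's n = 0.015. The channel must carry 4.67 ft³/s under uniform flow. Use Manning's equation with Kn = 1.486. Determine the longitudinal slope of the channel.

For a circular section of diameter D = 4.32 ft at depth y = 1.25 ft, the central angle is θ = 2 arccos(1 − 2y/D) = 2.272 rad. Then A = (D²/8)(θ − sin θ) = 3.517 ft² and P = Dθ/2 = 4.907 ft.
Hydraulic radius R = A/P = 3.517/4.907 = 0.7167 ft.
From Manning's equation, S = [nQ / (1.486 A R^(2/3))]² = [0.015 × 4.67 / (1.486 × 3.517 × 0.7167^(2/3))]² = 0.00028.

S = 0.00028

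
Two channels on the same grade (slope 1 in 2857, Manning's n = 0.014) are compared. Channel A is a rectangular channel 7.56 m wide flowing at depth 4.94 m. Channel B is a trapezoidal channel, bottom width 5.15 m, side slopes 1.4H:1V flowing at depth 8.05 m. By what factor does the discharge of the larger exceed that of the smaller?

Channel A: Flow area A = b·y = 7.56 × 4.94 = 37.35 m². Wetted perimeter P = b + 2y = 7.56 + 2×4.94 = 17.44 m. Hydraulic radius R = A/P = 37.35/17.44 = 2.141 m. Q_A = (1/0.014)·37.35·2.141^(2/3)·√0.00035 = 82.92 m³/s.
Channel B: With bottom width b = 5.15 m and side slope z = 1.4: A = (b + zy)y = (5.15 + 1.4×8.05)×8.05 = 132.2 m²; P = b + 2y√(1+z²) = 5.15 + 2×8.05×1.72 = 32.85 m. Hydraulic radius R = A/P = 132.2/32.85 = 4.024 m. Q_B = (1/0.014)·132.2·4.024^(2/3)·√0.00035 = 446.9 m³/s.
The larger discharge is 446.9 m³/s and the smaller is 82.92 m³/s; the ratio is 5.39.

5.39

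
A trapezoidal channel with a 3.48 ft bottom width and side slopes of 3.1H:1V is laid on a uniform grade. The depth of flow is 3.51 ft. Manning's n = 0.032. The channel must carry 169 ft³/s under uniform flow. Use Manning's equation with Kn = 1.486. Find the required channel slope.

S = 0.00219

With bottom width b = 3.48 ft and side slope z = 3.1: A = (b + zy)y = (3.48 + 3.1×3.51)×3.51 = 50.41 ft²; P = b + 2y√(1+z²) = 3.48 + 2×3.51×3.257 = 26.35 ft.
Hydraulic radius R = A/P = 50.41/26.35 = 1.913 ft.
From Manning's equation, S = [nQ / (1.486 A R^(2/3))]² = [0.032 × 169 / (1.486 × 50.41 × 1.913^(2/3))]² = 0.00219.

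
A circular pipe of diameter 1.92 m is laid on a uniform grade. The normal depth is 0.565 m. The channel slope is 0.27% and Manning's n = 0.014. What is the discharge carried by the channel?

Q = 1.24 m³/s

For a circular section of diameter D = 1.92 m at depth y = 0.565 m, the central angle is θ = 2 arccos(1 − 2y/D) = 2.293 rad. Then A = (D²/8)(θ − sin θ) = 0.7112 m² and P = Dθ/2 = 2.202 m.
Hydraulic radius R = A/P = 0.7112/2.202 = 0.323 m.
Manning's equation: Q = (1/n) A R^(2/3) S^(1/2) = (1/0.014) × 0.7112 × 0.323^(2/3) × 0.0027^(1/2) = 1.24 m³/s.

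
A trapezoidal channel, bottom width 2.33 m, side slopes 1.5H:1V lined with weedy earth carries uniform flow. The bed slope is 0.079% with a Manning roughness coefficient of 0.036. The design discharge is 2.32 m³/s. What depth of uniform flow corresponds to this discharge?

Manning's equation rearranged: A R^(2/3) = nQ / (1·√S) = 0.036 × 2.32 / (√0.00079) = 2.972.
At y = 1.22 m: A R^(2/3) = 4.205 — high.
At y = 0.789 m: A R^(2/3) = 1.829 — low.
At y = 1.02 m: A R^(2/3) = 2.971 — ≈ 2.972.

y_n = 1.02 m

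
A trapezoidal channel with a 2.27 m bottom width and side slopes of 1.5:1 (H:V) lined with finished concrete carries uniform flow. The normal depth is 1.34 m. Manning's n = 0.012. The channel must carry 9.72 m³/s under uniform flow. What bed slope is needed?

With bottom width b = 2.27 m and side slope z = 1.5: A = (b + zy)y = (2.27 + 1.5×1.34)×1.34 = 5.735 m²; P = b + 2y√(1+z²) = 2.27 + 2×1.34×1.803 = 7.101 m.
Hydraulic radius R = A/P = 5.735/7.101 = 0.8076 m.
From Manning's equation, S = [nQ / (1 A R^(2/3))]² = [0.012 × 9.72 / (1 × 5.735 × 0.8076^(2/3))]² = 0.00055.

S = 0.00055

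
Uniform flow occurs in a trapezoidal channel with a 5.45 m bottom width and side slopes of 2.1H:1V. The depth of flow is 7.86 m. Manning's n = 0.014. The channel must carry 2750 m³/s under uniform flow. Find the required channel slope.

S = 0.00757

With bottom width b = 5.45 m and side slope z = 2.1: A = (b + zy)y = (5.45 + 2.1×7.86)×7.86 = 172.6 m²; P = b + 2y√(1+z²) = 5.45 + 2×7.86×2.326 = 42.01 m.
Hydraulic radius R = A/P = 172.6/42.01 = 4.108 m.
From Manning's equation, S = [nQ / (1 A R^(2/3))]² = [0.014 × 2750 / (1 × 172.6 × 4.108^(2/3))]² = 0.00757.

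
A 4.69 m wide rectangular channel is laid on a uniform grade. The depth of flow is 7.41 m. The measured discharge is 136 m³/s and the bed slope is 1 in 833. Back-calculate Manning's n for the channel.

Flow area A = b·y = 4.69 × 7.41 = 34.75 m². Wetted perimeter P = b + 2y = 4.69 + 2×7.41 = 19.51 m.
Hydraulic radius R = A/P = 34.75/19.51 = 1.781 m.
Rearranging Manning's equation: n = (1/Q) A R^(2/3) S^(1/2) = (1/136) × 34.75 × 1.781^(2/3) × √0.0012 = 0.013.

n = 0.013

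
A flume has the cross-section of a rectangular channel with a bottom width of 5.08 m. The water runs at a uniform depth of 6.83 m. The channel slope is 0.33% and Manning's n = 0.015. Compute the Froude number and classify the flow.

Flow area A = b·y = 5.08 × 6.83 = 34.7 m². Wetted perimeter P = b + 2y = 5.08 + 2×6.83 = 18.74 m.
Hydraulic radius R = A/P = 34.7/18.74 = 1.851 m.
V = (1/n) R^(2/3) √S = (1/0.015) × 1.851^(2/3) × √0.0033 = 5.774 m/s. Hydraulic depth D_h = A/T = 34.7/5.08 = 6.83 m.
Froude number Fr = V/√(g·D_h) = 5.774/√(9.81×6.83) = 0.705, which is less than 1, so the flow is subcritical.

subcritical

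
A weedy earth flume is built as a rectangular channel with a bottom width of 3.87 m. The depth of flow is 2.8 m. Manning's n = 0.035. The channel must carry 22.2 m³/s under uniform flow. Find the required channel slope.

S = 0.0043

Flow area A = b·y = 3.87 × 2.8 = 10.84 m². Wetted perimeter P = b + 2y = 3.87 + 2×2.8 = 9.47 m.
Hydraulic radius R = A/P = 10.84/9.47 = 1.144 m.
From Manning's equation, S = [nQ / (1 A R^(2/3))]² = [0.035 × 22.2 / (1 × 10.84 × 1.144^(2/3))]² = 0.0043.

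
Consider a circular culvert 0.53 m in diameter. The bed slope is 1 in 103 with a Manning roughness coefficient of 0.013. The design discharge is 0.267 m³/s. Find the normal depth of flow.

Manning's equation rearranged: A R^(2/3) = nQ / (1·√S) = 0.013 × 0.267 / (√0.009709) = 0.03523.
Try y = 0.384 m: A R^(2/3) = 0.05016 — too large.
Try y = 0.229 m: A R^(2/3) = 0.02222 — too small.
Try y = 0.3 m: A R^(2/3) = 0.03517 — close enough.

y_n = 0.3 m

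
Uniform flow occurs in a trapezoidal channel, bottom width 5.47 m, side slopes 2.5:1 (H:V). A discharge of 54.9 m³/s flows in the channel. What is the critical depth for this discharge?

At critical depth, Q² T / (g A³) = 1, i.e. A³/T = Q²/g = 54.9²/9.81 = 307.2.
At y = 1.24 m: A³/T = 102.8 — low.
At y = 2.1 m: A³/T = 714.4 — high.
At y = 1.68 m: A³/T = 309.1 — close enough.

y_c = 1.68 m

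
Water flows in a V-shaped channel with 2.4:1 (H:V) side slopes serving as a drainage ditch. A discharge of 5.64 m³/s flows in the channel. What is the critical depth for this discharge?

At critical depth, Q² T / (g A³) = 1, i.e. A³/T = Q²/g = 5.64²/9.81 = 3.243.
Try y = 1.22 m: A³/T = 7.784 — over.
Try y = 0.844 m: A³/T = 1.233 — short.
Try y = 1.02 m: A³/T = 3.18 — matches.

y_c = 1.02 m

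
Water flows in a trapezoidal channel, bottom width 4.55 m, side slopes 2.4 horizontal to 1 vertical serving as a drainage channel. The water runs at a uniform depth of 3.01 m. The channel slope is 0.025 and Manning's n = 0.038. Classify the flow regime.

With bottom width b = 4.55 m and side slope z = 2.4: A = (b + zy)y = (4.55 + 2.4×3.01)×3.01 = 35.44 m²; P = b + 2y√(1+z²) = 4.55 + 2×3.01×2.6 = 20.2 m.
Hydraulic radius R = A/P = 35.44/20.2 = 1.754 m.
V = (1/n) R^(2/3) √S = (1/0.038) × 1.754^(2/3) × √0.025 = 6.052 m/s. Hydraulic depth D_h = A/T = 35.44/19 = 1.865 m.
Froude number Fr = V/√(g·D_h) = 6.052/√(9.81×1.865) = 1.41, which is greater than 1, so the flow is supercritical.

supercritical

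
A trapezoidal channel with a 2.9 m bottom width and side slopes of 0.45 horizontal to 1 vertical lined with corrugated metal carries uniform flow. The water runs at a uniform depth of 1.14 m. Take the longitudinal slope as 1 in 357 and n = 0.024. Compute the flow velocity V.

With bottom width b = 2.9 m and side slope z = 0.45: A = (b + zy)y = (2.9 + 0.45×1.14)×1.14 = 3.891 m²; P = b + 2y√(1+z²) = 2.9 + 2×1.14×1.097 = 5.4 m.
Hydraulic radius R = A/P = 3.891/5.4 = 0.7205 m.
From Manning's equation, V = (1/n) R^(2/3) S^(1/2) = (1/0.024) × 0.7205^(2/3) × 0.002801^(1/2) = 1.77 m/s.

V = 1.77 m/s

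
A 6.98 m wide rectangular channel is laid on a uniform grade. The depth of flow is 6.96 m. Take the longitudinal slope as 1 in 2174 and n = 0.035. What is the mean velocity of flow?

V = 1.08 m/s

Flow area A = b·y = 6.98 × 6.96 = 48.58 m². Wetted perimeter P = b + 2y = 6.98 + 2×6.96 = 20.9 m.
Hydraulic radius R = A/P = 48.58/20.9 = 2.324 m.
From Manning's equation, V = (1/n) R^(2/3) S^(1/2) = (1/0.035) × 2.324^(2/3) × 0.00046^(1/2) = 1.08 m/s.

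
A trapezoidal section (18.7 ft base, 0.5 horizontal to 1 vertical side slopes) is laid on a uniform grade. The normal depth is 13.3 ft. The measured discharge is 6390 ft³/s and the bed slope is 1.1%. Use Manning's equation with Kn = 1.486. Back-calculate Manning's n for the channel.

n = 0.03

With bottom width b = 18.7 ft and side slope z = 0.5: A = (b + zy)y = (18.7 + 0.5×13.3)×13.3 = 337.2 ft²; P = b + 2y√(1+z²) = 18.7 + 2×13.3×1.118 = 48.44 ft.
Hydraulic radius R = A/P = 337.2/48.44 = 6.96 ft.
Rearranging Manning's equation: n = (1.486/Q) A R^(2/3) S^(1/2) = (1.486/6390) × 337.2 × 6.96^(2/3) × √0.011 = 0.03.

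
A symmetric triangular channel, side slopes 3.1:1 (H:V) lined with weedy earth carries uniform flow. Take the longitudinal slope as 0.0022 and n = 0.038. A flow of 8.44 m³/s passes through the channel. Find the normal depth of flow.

Manning's equation rearranged: A R^(2/3) = nQ / (1·√S) = 0.038 × 8.44 / (√0.0022) = 6.838.
Trying y = 1.22 m: A R^(2/3) = 3.211 — too small.
Trying y = 1.62 m: A R^(2/3) = 6.84 — close enough.

y_n = 1.62 m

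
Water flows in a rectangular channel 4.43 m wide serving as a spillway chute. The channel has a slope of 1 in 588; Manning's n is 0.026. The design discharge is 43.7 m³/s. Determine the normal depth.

Manning's equation rearranged: A R^(2/3) = nQ / (1·√S) = 0.026 × 43.7 / (√0.001701) = 27.55.
Try y = 6 m: A R^(2/3) = 36.63 — high.
Try y = 3.73 m: A R^(2/3) = 20.58 — low.
Try y = 4.73 m: A R^(2/3) = 27.56 — ≈ 27.55.

y_n = 4.73 m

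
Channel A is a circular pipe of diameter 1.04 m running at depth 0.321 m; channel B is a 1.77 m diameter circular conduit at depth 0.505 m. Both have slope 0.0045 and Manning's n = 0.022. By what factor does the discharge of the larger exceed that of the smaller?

3.54

Channel A: For a circular section of diameter D = 1.04 m at depth y = 0.321 m, the central angle is θ = 2 arccos(1 − 2y/D) = 2.356 rad. Then A = (D²/8)(θ − sin θ) = 0.223 m² and P = Dθ/2 = 1.225 m. Hydraulic radius R = A/P = 0.223/1.225 = 0.182 m. Q_A = (1/0.022)·0.223·0.182^(2/3)·√0.0045 = 0.2183 m³/s.
Channel B: For a circular section of diameter D = 1.77 m at depth y = 0.505 m, the central angle is θ = 2 arccos(1 − 2y/D) = 2.254 rad. Then A = (D²/8)(θ − sin θ) = 0.579 m² and P = Dθ/2 = 1.995 m. Hydraulic radius R = A/P = 0.579/1.995 = 0.2902 m. Q_B = (1/0.022)·0.579·0.2902^(2/3)·√0.0045 = 0.7739 m³/s.
The larger discharge is 0.7739 m³/s and the smaller is 0.2183 m³/s; the ratio is 3.54.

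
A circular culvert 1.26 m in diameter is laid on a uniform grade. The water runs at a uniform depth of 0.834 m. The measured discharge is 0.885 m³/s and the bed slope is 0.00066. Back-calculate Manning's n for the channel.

n = 0.013

For a circular section of diameter D = 1.26 m at depth y = 0.834 m, the central angle is θ = 2 arccos(1 − 2y/D) = 3.801 rad. Then A = (D²/8)(θ − sin θ) = 0.8759 m² and P = Dθ/2 = 2.395 m.
Hydraulic radius R = A/P = 0.8759/2.395 = 0.3658 m.
Rearranging Manning's equation: n = (1/Q) A R^(2/3) S^(1/2) = (1/0.885) × 0.8759 × 0.3658^(2/3) × √0.00066 = 0.013.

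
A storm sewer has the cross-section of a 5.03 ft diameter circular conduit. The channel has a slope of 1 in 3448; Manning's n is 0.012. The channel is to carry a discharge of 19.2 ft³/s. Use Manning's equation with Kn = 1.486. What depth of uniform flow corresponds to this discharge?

Manning's equation rearranged: A R^(2/3) = nQ / (1.486·√S) = 0.012 × 19.2 / (1.486 × √0.00029) = 9.104.
Trying y = 1.94 ft: A R^(2/3) = 7.296 — low.
Trying y = 2.67 ft: A R^(2/3) = 12.79 — high.
Trying y = 2.19 ft: A R^(2/3) = 9.094 — close enough.

y_n = 2.19 ft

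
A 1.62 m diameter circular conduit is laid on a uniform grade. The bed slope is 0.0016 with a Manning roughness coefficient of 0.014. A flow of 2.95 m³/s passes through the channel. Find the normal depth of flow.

Manning's equation rearranged: A R^(2/3) = nQ / (1·√S) = 0.014 × 2.95 / (√0.0016) = 1.032.
Try y = 1.34 m: A R^(2/3) = 1.137 — too large.
Try y = 1.03 m: A R^(2/3) = 0.8267 — too small.
Try y = 1.22 m: A R^(2/3) = 1.034 — close enough.

y_n = 1.22 m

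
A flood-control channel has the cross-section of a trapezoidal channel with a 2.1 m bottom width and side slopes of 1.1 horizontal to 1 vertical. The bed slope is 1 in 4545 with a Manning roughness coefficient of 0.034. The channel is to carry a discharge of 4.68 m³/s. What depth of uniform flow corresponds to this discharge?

y_n = 2.18 m

Manning's equation rearranged: A R^(2/3) = nQ / (1·√S) = 0.034 × 4.68 / (√0.00022) = 10.73.
At y = 2.74 m: A R^(2/3) = 17.26 — high.
At y = 1.49 m: A R^(2/3) = 5.011 — low.
At y = 2.18 m: A R^(2/3) = 10.72 — ≈ 10.73.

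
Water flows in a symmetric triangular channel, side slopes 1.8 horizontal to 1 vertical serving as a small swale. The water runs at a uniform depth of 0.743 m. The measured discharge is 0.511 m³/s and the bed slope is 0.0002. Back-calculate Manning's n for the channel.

For a triangular section with side slope z = 1.8: A = zy² = 1.8×0.743² = 0.9937 m²; P = 2y√(1+z²) = 2×0.743×2.059 = 3.06 m.
Hydraulic radius R = A/P = 0.9937/3.06 = 0.3247 m.
Rearranging Manning's equation: n = (1/Q) A R^(2/3) S^(1/2) = (1/0.511) × 0.9937 × 0.3247^(2/3) × √0.0002 = 0.013.

n = 0.013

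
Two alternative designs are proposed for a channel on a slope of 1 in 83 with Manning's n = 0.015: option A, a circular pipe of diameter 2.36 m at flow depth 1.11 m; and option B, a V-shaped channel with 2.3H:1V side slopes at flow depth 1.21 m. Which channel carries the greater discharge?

channel B

Channel A: For a circular section of diameter D = 2.36 m at depth y = 1.11 m, the central angle is θ = 2 arccos(1 − 2y/D) = 3.023 rad. Then A = (D²/8)(θ − sin θ) = 2.022 m² and P = Dθ/2 = 3.567 m. Hydraulic radius R = A/P = 2.022/3.567 = 0.5669 m. Q_A = (1/0.015)·2.022·0.5669^(2/3)·√0.01205 = 10.14 m³/s.
Channel B: For a triangular section with side slope z = 2.3: A = zy² = 2.3×1.21² = 3.367 m²; P = 2y√(1+z²) = 2×1.21×2.508 = 6.069 m. Hydraulic radius R = A/P = 3.367/6.069 = 0.5548 m. Q_B = (1/0.015)·3.367·0.5548^(2/3)·√0.01205 = 16.64 m³/s.
Q_A = 10.14 m³/s vs Q_B = 16.64 m³/s, so channel B carries more.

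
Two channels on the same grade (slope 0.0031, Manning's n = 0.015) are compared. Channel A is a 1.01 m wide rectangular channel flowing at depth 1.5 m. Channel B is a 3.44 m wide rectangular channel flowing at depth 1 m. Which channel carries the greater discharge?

channel B

Channel A: Flow area A = b·y = 1.01 × 1.5 = 1.515 m². Wetted perimeter P = b + 2y = 1.01 + 2×1.5 = 4.01 m. Hydraulic radius R = A/P = 1.515/4.01 = 0.3778 m. Q_A = (1/0.015)·1.515·0.3778^(2/3)·√0.0031 = 2.939 m³/s.
Channel B: Flow area A = b·y = 3.44 × 1 = 3.44 m². Wetted perimeter P = b + 2y = 3.44 + 2×1 = 5.44 m. Hydraulic radius R = A/P = 3.44/5.44 = 0.6324 m. Q_B = (1/0.015)·3.44·0.6324^(2/3)·√0.0031 = 9.407 m³/s.
Q_A = 2.939 m³/s vs Q_B = 9.407 m³/s, so channel B carries more.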